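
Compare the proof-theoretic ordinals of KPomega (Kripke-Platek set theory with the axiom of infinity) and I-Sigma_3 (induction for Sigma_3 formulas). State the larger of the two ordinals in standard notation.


Proof-theoretic ordinal of KPomega (Kripke-Platek set theory with the axiom of infinity): psi_0(epsilon_{Omega+1})
Proof-theoretic ordinal of I-Sigma_3 (induction for Sigma_3 formulas): omega^(omega^(omega^omega))
Comparing: omega^(omega^(omega^omega)) < psi_0(epsilon_{Omega+1}).
The larger ordinal is psi_0(epsilon_{Omega+1}) (from KPomega (Kripke-Platek set theory with the axiom of infinity)).

psi_0(epsilon_{Omega+1})


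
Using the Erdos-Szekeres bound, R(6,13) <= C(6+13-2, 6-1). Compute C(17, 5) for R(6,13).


R(6,13) <= C(6+13-2, 6-1) = C(17, 5)
C(17, 5) = 17! / (5! * 12!)
= 6188

6188


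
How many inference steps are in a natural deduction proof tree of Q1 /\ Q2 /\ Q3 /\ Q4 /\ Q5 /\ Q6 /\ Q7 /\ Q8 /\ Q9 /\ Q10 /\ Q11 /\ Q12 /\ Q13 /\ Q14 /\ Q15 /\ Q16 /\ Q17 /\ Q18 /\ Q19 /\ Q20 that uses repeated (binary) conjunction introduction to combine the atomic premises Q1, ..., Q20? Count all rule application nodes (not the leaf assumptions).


The target conjunction has 20 conjuncts, i.e. 19 binary /\ connectives.
Each conjunction-intro joins two pieces, so 20 atoms require 20-1 = 19 applications.
Total inference nodes = 19

19


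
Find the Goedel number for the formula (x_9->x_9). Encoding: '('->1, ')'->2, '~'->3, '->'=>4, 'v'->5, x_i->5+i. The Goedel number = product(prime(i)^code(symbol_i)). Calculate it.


Formula: (x_9->x_9)
Symbol codes: [1, 14, 4, 14, 2]
Primes: [2, 3, 5, 7, 11]
p_1^1 = 2^1 = 2
p_2^14 = 3^14 = 4782969
p_3^4 = 5^4 = 625
p_4^14 = 7^14 = 678223072849
p_5^2 = 11^2 = 121
Product = 490642889793878188001250

490642889793878188001250


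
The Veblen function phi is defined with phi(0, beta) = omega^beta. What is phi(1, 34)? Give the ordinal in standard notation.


phi(1, 34):
phi(1, beta) = epsilon_beta (the beta-th epsilon number).
phi(1, 34) = epsilon_34

epsilon_34


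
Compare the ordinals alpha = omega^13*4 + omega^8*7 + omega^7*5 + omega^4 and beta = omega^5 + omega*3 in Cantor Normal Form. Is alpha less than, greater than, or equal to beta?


Compare term by term from highest exponent:
alpha = omega^13*4 + omega^8*7 + omega^7*5 + omega^4
beta = omega^5 + omega*3
Term 1: alpha has omega^13*4, beta has omega^5*1
Term 2: alpha has omega^8*7, beta has omega^1*3
Term 3: alpha has omega^7*5, beta has omega^0*0
Term 4: alpha has omega^4*1, beta has omega^0*0
Result: alpha > beta

alpha > beta


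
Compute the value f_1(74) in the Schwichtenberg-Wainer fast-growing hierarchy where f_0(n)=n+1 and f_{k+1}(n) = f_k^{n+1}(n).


f_1(74) = f_0^75(74)
f_0 adds 1 each time, applied 75 times.
f_1(74) = 74 + 75 = 149

149


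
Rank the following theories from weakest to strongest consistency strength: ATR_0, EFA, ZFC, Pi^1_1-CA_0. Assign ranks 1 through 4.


Ordering by consistency strength:
1. EFA
2. ATR_0
3. Pi^1_1-CA_0
4. ZFC


ATR_0=2, EFA=1, ZFC=4, Pi^1_1-CA_0=3


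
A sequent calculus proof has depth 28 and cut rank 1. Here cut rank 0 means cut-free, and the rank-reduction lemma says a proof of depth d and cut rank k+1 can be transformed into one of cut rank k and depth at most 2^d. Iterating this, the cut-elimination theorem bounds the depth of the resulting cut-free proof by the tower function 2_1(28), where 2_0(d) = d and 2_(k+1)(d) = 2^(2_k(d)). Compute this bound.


Each rank reduction sends depth d to at most 2^d; cut rank r needs r reductions.
2_0(28) = 28
2_1(28) = 2^28 = 268435456
Cut-free depth bound = 268435456

268435456


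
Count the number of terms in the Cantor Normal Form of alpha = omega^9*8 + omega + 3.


CNF: omega^9*8 + omega + 3
Count the summands separated by '+':
  term 1: omega^9*8
  term 2: omega
  term 3: 3
Total terms = 3

3


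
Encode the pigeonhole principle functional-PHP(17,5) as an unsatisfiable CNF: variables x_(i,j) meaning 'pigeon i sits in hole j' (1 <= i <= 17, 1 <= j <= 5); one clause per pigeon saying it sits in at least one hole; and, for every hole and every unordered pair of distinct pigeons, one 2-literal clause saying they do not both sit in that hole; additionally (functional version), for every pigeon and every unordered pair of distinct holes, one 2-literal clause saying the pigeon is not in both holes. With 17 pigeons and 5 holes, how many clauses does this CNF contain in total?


functional-PHP(17,5): 17 pigeons, 5 holes, 17*5 = 85 variables.
- pigeon clauses: one per pigeon -> 17 clauses
- hole clauses: 5 holes * C(17,2) = 5 * 136 -> 680 clauses
- functional clauses: 17 pigeons * C(5,2) = 17 * 10 -> 170 clauses
Total clauses = 17 + 680 + 170 = 867

867


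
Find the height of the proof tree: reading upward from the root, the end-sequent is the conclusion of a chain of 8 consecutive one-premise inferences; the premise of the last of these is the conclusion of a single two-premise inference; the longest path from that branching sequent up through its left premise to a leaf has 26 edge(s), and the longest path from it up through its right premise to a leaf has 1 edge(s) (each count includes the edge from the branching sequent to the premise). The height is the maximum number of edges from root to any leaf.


Longest path through the left premise: 26 edges (measured from the branching sequent)
Longest path through the right premise: 1 edges
Height of the subtree rooted at the branching sequent: max(26, 1) = 26
The branching sequent sits 8 edges above the root (the chain of one-premise inferences), so height = 26 + 8 = 34

34


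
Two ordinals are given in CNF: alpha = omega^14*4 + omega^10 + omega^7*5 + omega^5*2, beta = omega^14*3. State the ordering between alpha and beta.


Compare term by term from highest exponent:
alpha = omega^14*4 + omega^10 + omega^7*5 + omega^5*2
beta = omega^14*3
Term 1: alpha has omega^14*4, beta has omega^14*3
Term 2: alpha has omega^10*1, beta has omega^0*0
Term 3: alpha has omega^7*5, beta has omega^0*0
Term 4: alpha has omega^5*2, beta has omega^0*0
Result: alpha > beta

alpha > beta


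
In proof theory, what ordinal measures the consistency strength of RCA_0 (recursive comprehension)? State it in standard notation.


The proof-theoretic ordinal of RCA_0 (recursive comprehension) is a standard result in ordinal analysis.
This ordinal is the supremum of order types of primitive recursive well-orderings
that the theory can prove to be well-ordered.
For RCA_0 (recursive comprehension), the proof-theoretic ordinal is omega^omega.

omega^omega


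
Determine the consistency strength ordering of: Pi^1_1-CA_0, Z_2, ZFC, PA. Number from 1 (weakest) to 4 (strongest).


Ordering by consistency strength:
1. PA
2. Pi^1_1-CA_0
3. Z_2
4. ZFC


Pi^1_1-CA_0=2, Z_2=3, ZFC=4, PA=1


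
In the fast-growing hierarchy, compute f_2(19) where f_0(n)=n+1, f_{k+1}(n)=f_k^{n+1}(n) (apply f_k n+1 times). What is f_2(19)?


f_2(19) = f_1^20(19)
f_1(m) = 2m + 1.
Iterating: f_1^k(n) = 2^k*(n+1) - 1.
f_2(19) = 2^20*(19+1) - 1 = 1048576*20 - 1 = 20971519

20971519


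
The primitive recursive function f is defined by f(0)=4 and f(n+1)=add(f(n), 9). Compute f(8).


f(0) = 4
f(1) = add(f(0), 9) = add(4, 9) = 13
f(2) = add(f(1), 9) = add(13, 9) = 22
f(3) = add(f(2), 9) = add(22, 9) = 31
f(4) = add(f(3), 9) = add(31, 9) = 40
f(5) = add(f(4), 9) = add(40, 9) = 49
f(6) = add(f(5), 9) = add(49, 9) = 58
f(7) = add(f(6), 9) = add(58, 9) = 67
f(8) = add(f(7), 9) = add(67, 9) = 76


76


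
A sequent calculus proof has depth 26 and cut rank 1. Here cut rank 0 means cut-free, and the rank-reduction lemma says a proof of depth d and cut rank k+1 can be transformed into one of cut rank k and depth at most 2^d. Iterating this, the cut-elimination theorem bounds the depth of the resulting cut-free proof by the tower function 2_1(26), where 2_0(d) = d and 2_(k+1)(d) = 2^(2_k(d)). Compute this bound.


Each rank reduction sends depth d to at most 2^d; cut rank r needs r reductions.
2_0(26) = 26
2_1(26) = 2^26 = 67108864
Cut-free depth bound = 67108864

67108864


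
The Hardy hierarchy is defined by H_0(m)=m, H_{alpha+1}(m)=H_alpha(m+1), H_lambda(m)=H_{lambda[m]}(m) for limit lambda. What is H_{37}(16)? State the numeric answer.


H_37(16):
For finite ordinals k, H_k(n) = n + k (each successor step adds 1).
H_37(16) = 16 + 37 = 53

53


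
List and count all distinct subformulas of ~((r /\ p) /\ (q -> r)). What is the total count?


Formula: ~((r /\ p) /\ (q -> r))
Subformulas found:
  1. q
  2. r
  3. p
  4. (q -> r)
  5. (r /\ p)
  6. ((r /\ p) /\ (q -> r))
  7. ~((r /\ p) /\ (q -> r))
Total distinct subformulas = 7

7


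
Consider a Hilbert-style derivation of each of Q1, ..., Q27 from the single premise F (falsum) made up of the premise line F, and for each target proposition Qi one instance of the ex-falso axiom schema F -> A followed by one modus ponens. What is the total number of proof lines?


Ex falso, line by line:
- 1 premise line (F)
- 27 targets, each needing 1 axiom instance (F -> Qi) + 1 MP = 2 lines: 2 * 27 = 54
Total = 1 + 54 = 55 lines.

55


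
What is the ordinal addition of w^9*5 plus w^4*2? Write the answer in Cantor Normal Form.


Ordinal addition w^9*5 + w^4*2:
Leading exponent of alpha (9) > leading exponent of beta (4).
Since alpha's term has higher exponent than beta's leading term,
the sum is simply alpha followed by beta.
Result = w^9*5 + w^4*2

w^9*5 + w^4*2


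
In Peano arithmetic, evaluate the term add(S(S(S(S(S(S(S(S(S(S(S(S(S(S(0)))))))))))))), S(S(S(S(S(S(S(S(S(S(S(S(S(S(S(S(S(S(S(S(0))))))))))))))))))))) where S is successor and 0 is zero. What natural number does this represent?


add(S^14(0), S^20(0)):
S^14(0) = 14
S^20(0) = 20
14 + 20 = 34

34


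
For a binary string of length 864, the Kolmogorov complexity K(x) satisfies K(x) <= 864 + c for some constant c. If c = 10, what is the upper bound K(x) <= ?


K(x) <= |x| + c = 864 + 10 = 874

874


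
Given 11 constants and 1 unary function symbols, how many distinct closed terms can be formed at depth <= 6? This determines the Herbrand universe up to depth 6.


Herbrand terms by depth:
Depth 0: 11 constants
Depth 1: 11 new terms (running total: 22)
Depth 2: 11 new terms (running total: 33)
Depth 3: 11 new terms (running total: 44)
Depth 4: 11 new terms (running total: 55)
Depth 5: 11 new terms (running total: 66)
Depth 6: 11 new terms (running total: 77)
Total distinct ground terms = 77

77


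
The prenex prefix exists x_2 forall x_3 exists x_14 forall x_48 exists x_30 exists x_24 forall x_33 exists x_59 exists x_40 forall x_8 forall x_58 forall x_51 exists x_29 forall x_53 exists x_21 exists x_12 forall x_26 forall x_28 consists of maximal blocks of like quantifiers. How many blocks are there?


Alternations = 11.
Blocks = alternations + 1 = 12

12


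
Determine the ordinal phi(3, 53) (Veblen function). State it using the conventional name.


phi(3, 53):
phi(3, beta) = eta_beta (the beta-th eta number, fixed point of zeta).
phi(3, 53) = eta_53

eta_53


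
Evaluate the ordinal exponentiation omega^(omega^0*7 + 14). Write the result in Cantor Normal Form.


omega^(omega^0*7 + 14):
omega^0 = 1, so the exponent is 7 + 14 = 21 (finite ordinal addition).
Result = omega^21, already a single CNF term.

omega^21


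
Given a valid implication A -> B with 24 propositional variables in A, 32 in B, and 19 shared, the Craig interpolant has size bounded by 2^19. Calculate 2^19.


Shared atoms = 19
Craig interpolant size bound = 2^19
= 524288

524288


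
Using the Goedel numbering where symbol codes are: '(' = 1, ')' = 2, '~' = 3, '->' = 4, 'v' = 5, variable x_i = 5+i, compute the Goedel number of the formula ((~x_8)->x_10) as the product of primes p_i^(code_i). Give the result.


Formula: ((~x_8)->x_10)
Symbol codes: [1, 1, 3, 13, 2, 4, 15, 2]
Primes: [2, 3, 5, 7, 11, 13, 17, 19]
p_1^1 = 2^1 = 2
p_2^1 = 3^1 = 3
p_3^3 = 5^3 = 125
p_4^13 = 7^13 = 96889010407
p_5^2 = 11^2 = 121
p_6^4 = 13^4 = 28561
p_7^15 = 17^15 = 2862423051509815793
p_8^2 = 19^2 = 361
Product = 259498938516049349997007593702837443093250

259498938516049349997007593702837443093250


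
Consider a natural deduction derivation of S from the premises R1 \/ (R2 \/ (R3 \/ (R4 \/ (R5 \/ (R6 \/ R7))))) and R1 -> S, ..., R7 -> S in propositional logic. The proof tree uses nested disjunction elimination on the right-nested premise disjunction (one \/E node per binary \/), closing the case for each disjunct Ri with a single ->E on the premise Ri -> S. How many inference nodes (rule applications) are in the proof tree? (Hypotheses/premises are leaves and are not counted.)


The premise R1 \/ (R2 \/ (R3 \/ (R4 \/ (R5 \/ (R6 \/ R7))))) contains 7 disjuncts, hence 6 binary \/ connectives.
- Each binary \/ is eliminated once: 6 \/E nodes.
- Each of the 7 cases Ri derives S by one ->E with Ri -> S: 7 ->E nodes.
Total = 6 + 7 = 13

13


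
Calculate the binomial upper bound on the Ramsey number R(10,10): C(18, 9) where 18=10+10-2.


R(10,10) <= C(10+10-2, 10-1) = C(18, 9)
C(18, 9) = 18! / (9! * 9!)
= 48620

48620


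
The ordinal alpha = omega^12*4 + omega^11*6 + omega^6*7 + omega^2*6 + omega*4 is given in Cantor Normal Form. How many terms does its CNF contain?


CNF: omega^12*4 + omega^11*6 + omega^6*7 + omega^2*6 + omega*4
Count the summands separated by '+':
  term 1: omega^12*4
  term 2: omega^11*6
  term 3: omega^6*7
  term 4: omega^2*6
  term 5: omega*4
Total terms = 5

5


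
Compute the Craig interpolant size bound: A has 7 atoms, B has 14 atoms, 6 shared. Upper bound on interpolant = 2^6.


Shared atoms = 6
Craig interpolant size bound = 2^6
= 64

64


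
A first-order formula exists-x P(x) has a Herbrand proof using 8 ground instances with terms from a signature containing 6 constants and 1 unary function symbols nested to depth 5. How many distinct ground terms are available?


Herbrand terms by depth:
Depth 0: 6 constants
Depth 1: 6 new terms (running total: 12)
Depth 2: 6 new terms (running total: 18)
Depth 3: 6 new terms (running total: 24)
Depth 4: 6 new terms (running total: 30)
Depth 5: 6 new terms (running total: 36)
Total distinct ground terms = 36

36


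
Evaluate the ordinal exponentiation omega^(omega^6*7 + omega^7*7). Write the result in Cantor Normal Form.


omega^(omega^6*7 + omega^7*7):
In ordinal addition a term is absorbed by a following term of strictly larger exponent: 6 < 7, so omega^6*7 + omega^7*7 = omega^7*7.
omega raised to a CNF ordinal is a single CNF term: Result = omega^(omega^7*7)

omega^(omega^7*7)


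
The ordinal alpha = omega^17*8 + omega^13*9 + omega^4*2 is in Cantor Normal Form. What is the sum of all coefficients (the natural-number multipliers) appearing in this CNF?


CNF: omega^17*8 + omega^13*9 + omega^4*2
Coefficients: 8 + 9 + 2 = 19

19


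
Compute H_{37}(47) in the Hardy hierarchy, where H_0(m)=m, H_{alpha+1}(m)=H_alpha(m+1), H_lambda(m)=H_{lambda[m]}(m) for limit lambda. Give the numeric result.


H_37(47):
For finite ordinals k, H_k(n) = n + k (each successor step adds 1).
H_37(47) = 47 + 37 = 84

84


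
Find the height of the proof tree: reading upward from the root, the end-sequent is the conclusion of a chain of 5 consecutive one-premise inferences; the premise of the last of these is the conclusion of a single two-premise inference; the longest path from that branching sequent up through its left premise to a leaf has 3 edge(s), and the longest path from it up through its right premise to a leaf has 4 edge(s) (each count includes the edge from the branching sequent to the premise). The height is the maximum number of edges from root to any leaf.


Longest path through the left premise: 3 edges (measured from the branching sequent)
Longest path through the right premise: 4 edges
Height of the subtree rooted at the branching sequent: max(3, 4) = 4
The branching sequent sits 5 edges above the root (the chain of one-premise inferences), so height = 4 + 5 = 9

9


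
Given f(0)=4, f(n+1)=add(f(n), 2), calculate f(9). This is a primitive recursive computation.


f(0) = 4
f(1) = add(f(0), 2) = add(4, 2) = 6
f(2) = add(f(1), 2) = add(6, 2) = 8
f(3) = add(f(2), 2) = add(8, 2) = 10
f(4) = add(f(3), 2) = add(10, 2) = 12
f(5) = add(f(4), 2) = add(12, 2) = 14
f(6) = add(f(5), 2) = add(14, 2) = 16
f(7) = add(f(6), 2) = add(16, 2) = 18
f(8) = add(f(7), 2) = add(18, 2) = 20
f(9) = add(f(8), 2) = add(20, 2) = 22


22


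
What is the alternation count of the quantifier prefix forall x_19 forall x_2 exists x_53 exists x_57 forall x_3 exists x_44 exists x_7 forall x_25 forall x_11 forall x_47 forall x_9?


Walk the prefix and count type changes:
  position 1: forall -> forall
  position 2: forall -> exists <-- alternation
  position 3: exists -> exists
  position 4: exists -> forall <-- alternation
  position 5: forall -> exists <-- alternation
  position 6: exists -> exists
  position 7: exists -> forall <-- alternation
  position 8: forall -> forall
  position 9: forall -> forall
  position 10: forall -> forall
Total alternations = 4

4


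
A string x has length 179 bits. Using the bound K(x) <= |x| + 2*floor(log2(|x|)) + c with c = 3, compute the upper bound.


floor(log2(179)) = 7
2 * 7 = 14
K(x) <= 179 + 14 + 3 = 196

196


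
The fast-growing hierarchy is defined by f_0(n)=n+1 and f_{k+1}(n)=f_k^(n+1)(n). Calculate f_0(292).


f_0(292) = 292 + 1 = 293

293


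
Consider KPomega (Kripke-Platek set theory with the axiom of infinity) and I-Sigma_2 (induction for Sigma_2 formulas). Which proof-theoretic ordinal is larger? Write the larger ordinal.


Proof-theoretic ordinal of KPomega (Kripke-Platek set theory with the axiom of infinity): psi_0(epsilon_{Omega+1})
Proof-theoretic ordinal of I-Sigma_2 (induction for Sigma_2 formulas): omega^(omega^omega)
Comparing: omega^(omega^omega) < psi_0(epsilon_{Omega+1}).
The larger ordinal is psi_0(epsilon_{Omega+1}) (from KPomega (Kripke-Platek set theory with the axiom of infinity)).

psi_0(epsilon_{Omega+1})


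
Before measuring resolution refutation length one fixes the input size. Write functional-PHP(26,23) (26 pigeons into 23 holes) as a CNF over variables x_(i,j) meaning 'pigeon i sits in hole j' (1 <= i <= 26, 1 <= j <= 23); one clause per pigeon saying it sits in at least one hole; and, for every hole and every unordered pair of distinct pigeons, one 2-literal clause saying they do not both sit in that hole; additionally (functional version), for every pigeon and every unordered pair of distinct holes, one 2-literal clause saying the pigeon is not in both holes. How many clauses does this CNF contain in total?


functional-PHP(26,23): 26 pigeons, 23 holes, 26*23 = 598 variables.
- pigeon clauses: one per pigeon -> 26 clauses
- hole clauses: 23 holes * C(26,2) = 23 * 325 -> 7475 clauses
- functional clauses: 26 pigeons * C(23,2) = 26 * 253 -> 6578 clauses
Total clauses = 26 + 7475 + 6578 = 14079

14079


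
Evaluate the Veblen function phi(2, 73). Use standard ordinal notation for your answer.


phi(2, 73):
phi(2, beta) = zeta_beta (the beta-th zeta number, fixed point of epsilon).
phi(2, 73) = zeta_73

zeta_73


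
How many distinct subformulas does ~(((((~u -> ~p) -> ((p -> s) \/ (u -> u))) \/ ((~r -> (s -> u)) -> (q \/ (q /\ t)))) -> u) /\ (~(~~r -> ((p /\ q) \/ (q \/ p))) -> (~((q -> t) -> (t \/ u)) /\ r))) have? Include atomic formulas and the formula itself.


Formula: ~(((((~u -> ~p) -> ((p -> s) \/ (u -> u))) \/ ((~r -> (s -> u)) -> (q \/ (q /\ t)))) -> u) /\ (~(~~r -> ((p /\ q) \/ (q \/ p))) -> (~((q -> t) -> (t \/ u)) /\ r)))
Subformulas found:
  1. r
  2. p
  3. q
  4. u
  5. s
  6. t
  7. ~p
  8. ~u
  9. ~r
  10. ~~r
  11. (q \/ p)
  12. (t \/ u)
  13. (u -> u)
  14. (p /\ q)
  15. (s -> u)
  16. (q /\ t)
  17. (q -> t)
  18. (p -> s)
  19. (~u -> ~p)
  20. (q \/ (q /\ t))
  21. (~r -> (s -> u))
  22. ((q -> t) -> (t \/ u))
  23. ((p /\ q) \/ (q \/ p))
  24. ((p -> s) \/ (u -> u))
  25. ~((q -> t) -> (t \/ u))
  26. (~((q -> t) -> (t \/ u)) /\ r)
  27. (~~r -> ((p /\ q) \/ (q \/ p)))
  28. ~(~~r -> ((p /\ q) \/ (q \/ p)))
  29. ((~r -> (s -> u)) -> (q \/ (q /\ t)))
  30. ((~u -> ~p) -> ((p -> s) \/ (u -> u)))
  31. (~(~~r -> ((p /\ q) \/ (q \/ p))) -> (~((q -> t) -> (t \/ u)) /\ r))
  32. (((~u -> ~p) -> ((p -> s) \/ (u -> u))) \/ ((~r -> (s -> u)) -> (q \/ (q /\ t))))
  33. ((((~u -> ~p) -> ((p -> s) \/ (u -> u))) \/ ((~r -> (s -> u)) -> (q \/ (q /\ t)))) -> u)
  34. (((((~u -> ~p) -> ((p -> s) \/ (u -> u))) \/ ((~r -> (s -> u)) -> (q \/ (q /\ t)))) -> u) /\ (~(~~r -> ((p /\ q) \/ (q \/ p))) -> (~((q -> t) -> (t \/ u)) /\ r)))
  35. ~(((((~u -> ~p) -> ((p -> s) \/ (u -> u))) \/ ((~r -> (s -> u)) -> (q \/ (q /\ t)))) -> u) /\ (~(~~r -> ((p /\ q) \/ (q \/ p))) -> (~((q -> t) -> (t \/ u)) /\ r)))
Total distinct subformulas = 35

35


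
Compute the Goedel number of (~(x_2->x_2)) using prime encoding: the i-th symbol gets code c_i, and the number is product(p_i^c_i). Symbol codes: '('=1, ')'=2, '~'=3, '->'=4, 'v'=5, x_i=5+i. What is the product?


Formula: (~(x_2->x_2))
Symbol codes: [1, 3, 1, 7, 4, 7, 2, 2]
Primes: [2, 3, 5, 7, 11, 13, 17, 19]
p_1^1 = 2^1 = 2
p_2^3 = 3^3 = 27
p_3^1 = 5^1 = 5
p_4^7 = 7^7 = 823543
p_5^4 = 11^4 = 14641
p_6^7 = 13^7 = 62748517
p_7^2 = 17^2 = 289
p_8^2 = 19^2 = 361
Product = 21312249693708152361111930

21312249693708152361111930


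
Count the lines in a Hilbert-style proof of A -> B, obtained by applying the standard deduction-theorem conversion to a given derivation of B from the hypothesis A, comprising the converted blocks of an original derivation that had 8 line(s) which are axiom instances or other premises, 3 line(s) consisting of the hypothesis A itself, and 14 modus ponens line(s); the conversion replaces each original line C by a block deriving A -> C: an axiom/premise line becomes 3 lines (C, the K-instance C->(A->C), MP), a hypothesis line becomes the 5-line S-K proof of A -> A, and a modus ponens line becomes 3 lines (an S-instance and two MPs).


Deduction-theorem conversion, block by block:
- 8 axiom/premise lines -> 3 lines each = 24
- 3 hypothesis lines -> 5 lines each (identity proof A->A) = 15
- 14 MP lines -> 3 lines each (S-instance, MP, MP) = 42
Total = 24 + 15 + 42 = 81 lines.

81


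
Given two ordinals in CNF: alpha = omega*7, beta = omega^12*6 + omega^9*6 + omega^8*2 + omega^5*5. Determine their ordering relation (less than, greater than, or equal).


Compare term by term from highest exponent:
alpha = omega*7
beta = omega^12*6 + omega^9*6 + omega^8*2 + omega^5*5
Term 1: alpha has omega^1*7, beta has omega^12*6
Term 2: alpha has omega^0*0, beta has omega^9*6
Term 3: alpha has omega^0*0, beta has omega^8*2
Term 4: alpha has omega^0*0, beta has omega^5*5
Result: alpha < beta

alpha < beta


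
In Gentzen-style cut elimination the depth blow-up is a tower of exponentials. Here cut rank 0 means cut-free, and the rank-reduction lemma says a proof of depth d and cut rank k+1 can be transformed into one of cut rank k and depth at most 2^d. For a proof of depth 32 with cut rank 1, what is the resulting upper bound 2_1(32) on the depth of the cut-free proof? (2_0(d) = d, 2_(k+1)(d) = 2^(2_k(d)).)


Each rank reduction sends depth d to at most 2^d; cut rank r needs r reductions.
2_0(32) = 32
2_1(32) = 2^32 = 4294967296
Cut-free depth bound = 4294967296

4294967296


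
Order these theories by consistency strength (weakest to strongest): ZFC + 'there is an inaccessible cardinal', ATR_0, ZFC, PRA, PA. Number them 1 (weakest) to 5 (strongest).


Ordering by consistency strength:
1. PRA
2. PA
3. ATR_0
4. ZFC
5. ZFC + 'there is an inaccessible cardinal'


ZFC + 'there is an inaccessible cardinal'=5, ATR_0=3, ZFC=4, PRA=1, PA=2


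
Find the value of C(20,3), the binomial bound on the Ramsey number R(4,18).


R(4,18) <= C(4+18-2, 4-1) = C(20, 3)
C(20, 3) = 20! / (3! * 17!)
= 1140

1140


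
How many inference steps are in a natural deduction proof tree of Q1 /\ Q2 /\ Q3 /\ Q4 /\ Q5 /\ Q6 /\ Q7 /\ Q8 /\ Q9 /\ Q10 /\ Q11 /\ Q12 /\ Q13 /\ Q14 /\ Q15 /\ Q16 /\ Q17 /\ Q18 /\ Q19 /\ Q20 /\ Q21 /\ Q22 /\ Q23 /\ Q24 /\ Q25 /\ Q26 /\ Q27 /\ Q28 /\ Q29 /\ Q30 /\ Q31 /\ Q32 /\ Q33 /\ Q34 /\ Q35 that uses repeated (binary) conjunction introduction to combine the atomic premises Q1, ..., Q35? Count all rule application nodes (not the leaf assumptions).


The target conjunction has 35 conjuncts, i.e. 34 binary /\ connectives.
Each conjunction-intro joins two pieces, so 35 atoms require 35-1 = 34 applications.
Total inference nodes = 34

34


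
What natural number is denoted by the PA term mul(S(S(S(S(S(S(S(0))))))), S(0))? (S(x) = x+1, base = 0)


mul(S^7(0), S^1(0)):
S^7(0) = 7
S^1(0) = 1
7 * 1 = 7

7


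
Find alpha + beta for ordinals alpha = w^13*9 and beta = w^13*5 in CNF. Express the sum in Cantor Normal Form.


Ordinal addition w^13*9 + w^13*5:
Both terms have the same exponent 13.
w^e*c + w^e*d = w^e*(c+d).
Result = w^13*(9+5) = w^13*14

w^13*14


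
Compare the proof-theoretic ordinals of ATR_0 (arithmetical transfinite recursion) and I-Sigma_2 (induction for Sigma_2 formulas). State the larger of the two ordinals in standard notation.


Proof-theoretic ordinal of ATR_0 (arithmetical transfinite recursion): Gamma_0
Proof-theoretic ordinal of I-Sigma_2 (induction for Sigma_2 formulas): omega^(omega^omega)
Comparing: omega^(omega^omega) < Gamma_0.
The larger ordinal is Gamma_0 (from ATR_0 (arithmetical transfinite recursion)).

Gamma_0


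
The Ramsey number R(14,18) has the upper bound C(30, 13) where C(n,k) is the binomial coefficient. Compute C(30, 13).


R(14,18) <= C(14+18-2, 14-1) = C(30, 13)
C(30, 13) = 30! / (13! * 17!)
= 119759850

119759850


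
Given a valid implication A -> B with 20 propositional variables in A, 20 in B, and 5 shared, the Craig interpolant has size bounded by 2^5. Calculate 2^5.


Shared atoms = 5
Craig interpolant size bound = 2^5
= 32

32


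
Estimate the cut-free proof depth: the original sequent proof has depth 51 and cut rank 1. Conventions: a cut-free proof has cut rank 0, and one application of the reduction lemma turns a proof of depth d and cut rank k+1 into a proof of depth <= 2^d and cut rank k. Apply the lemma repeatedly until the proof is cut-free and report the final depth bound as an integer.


Each rank reduction sends depth d to at most 2^d; cut rank r needs r reductions.
2_0(51) = 51
2_1(51) = 2^51 = 2251799813685248
Cut-free depth bound = 2251799813685248

2251799813685248


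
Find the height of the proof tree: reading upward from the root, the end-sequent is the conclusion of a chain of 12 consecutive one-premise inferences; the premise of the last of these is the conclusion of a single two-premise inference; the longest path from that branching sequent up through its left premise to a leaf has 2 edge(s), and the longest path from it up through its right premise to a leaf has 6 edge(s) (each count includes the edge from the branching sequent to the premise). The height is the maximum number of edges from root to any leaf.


Longest path through the left premise: 2 edges (measured from the branching sequent)
Longest path through the right premise: 6 edges
Height of the subtree rooted at the branching sequent: max(2, 6) = 6
The branching sequent sits 12 edges above the root (the chain of one-premise inferences), so height = 6 + 12 = 18

18


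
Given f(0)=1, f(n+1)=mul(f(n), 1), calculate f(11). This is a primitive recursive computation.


f(0) = 1
f(1) = mul(f(0), 1) = mul(1, 1) = 1
f(2) = mul(f(1), 1) = mul(1, 1) = 1
f(3) = mul(f(2), 1) = mul(1, 1) = 1
f(4) = mul(f(3), 1) = mul(1, 1) = 1
f(5) = mul(f(4), 1) = mul(1, 1) = 1
f(6) = mul(f(5), 1) = mul(1, 1) = 1
f(7) = mul(f(6), 1) = mul(1, 1) = 1
f(8) = mul(f(7), 1) = mul(1, 1) = 1
f(9) = mul(f(8), 1) = mul(1, 1) = 1
f(10) = mul(f(9), 1) = mul(1, 1) = 1
f(11) = mul(f(10), 1) = mul(1, 1) = 1


1


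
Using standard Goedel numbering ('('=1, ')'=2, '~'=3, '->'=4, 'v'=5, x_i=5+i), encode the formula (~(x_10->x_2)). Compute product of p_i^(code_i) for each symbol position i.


Formula: (~(x_10->x_2))
Symbol codes: [1, 3, 1, 15, 4, 7, 2, 2]
Primes: [2, 3, 5, 7, 11, 13, 17, 19]
p_1^1 = 2^1 = 2
p_2^3 = 3^3 = 27
p_3^1 = 5^1 = 5
p_4^15 = 7^15 = 4747561509943
p_5^4 = 11^4 = 14641
p_6^7 = 13^7 = 62748517
p_7^2 = 17^2 = 289
p_8^2 = 19^2 = 361
Product = 122860878346538450439490415175930

122860878346538450439490415175930


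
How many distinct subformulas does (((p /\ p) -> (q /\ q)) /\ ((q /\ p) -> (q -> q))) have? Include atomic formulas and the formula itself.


Formula: (((p /\ p) -> (q /\ q)) /\ ((q /\ p) -> (q -> q)))
Subformulas found:
  1. q
  2. p
  3. (q /\ p)
  4. (q -> q)
  5. (p /\ p)
  6. (q /\ q)
  7. ((p /\ p) -> (q /\ q))
  8. ((q /\ p) -> (q -> q))
  9. (((p /\ p) -> (q /\ q)) /\ ((q /\ p) -> (q -> q)))
Total distinct subformulas = 9

9


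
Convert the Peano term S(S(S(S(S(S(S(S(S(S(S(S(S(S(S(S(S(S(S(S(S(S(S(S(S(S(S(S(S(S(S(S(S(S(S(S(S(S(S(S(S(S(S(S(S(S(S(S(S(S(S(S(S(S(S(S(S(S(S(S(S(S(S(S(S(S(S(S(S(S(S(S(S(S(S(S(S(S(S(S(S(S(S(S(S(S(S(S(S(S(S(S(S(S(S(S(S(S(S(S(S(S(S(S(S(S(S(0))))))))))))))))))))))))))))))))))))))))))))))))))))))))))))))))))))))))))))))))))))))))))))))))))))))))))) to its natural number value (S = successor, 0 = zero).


Counting successors applied to 0:
107 applications of S to 0 = 107

107


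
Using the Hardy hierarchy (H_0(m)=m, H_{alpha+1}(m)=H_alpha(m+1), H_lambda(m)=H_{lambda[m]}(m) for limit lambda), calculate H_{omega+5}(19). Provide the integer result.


H_{omega+5}(19):
Unwind the 5 successor steps: H_{omega+5}(19) = H_omega(19+5) = H_omega(24).
H_omega(m) = H_m(m) = m + m = 2m.
Result = 2 * 24 = 48

48


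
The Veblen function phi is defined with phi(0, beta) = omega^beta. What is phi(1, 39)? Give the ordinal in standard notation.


phi(1, 39):
phi(1, beta) = epsilon_beta (the beta-th epsilon number).
phi(1, 39) = epsilon_39

epsilon_39


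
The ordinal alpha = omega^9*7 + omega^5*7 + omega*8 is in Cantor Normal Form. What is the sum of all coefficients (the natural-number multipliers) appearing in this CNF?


CNF: omega^9*7 + omega^5*7 + omega*8
Coefficients: 7 + 7 + 8 = 22

22


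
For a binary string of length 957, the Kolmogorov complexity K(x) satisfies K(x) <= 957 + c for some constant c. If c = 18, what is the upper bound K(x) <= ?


K(x) <= |x| + c = 957 + 18 = 975

975


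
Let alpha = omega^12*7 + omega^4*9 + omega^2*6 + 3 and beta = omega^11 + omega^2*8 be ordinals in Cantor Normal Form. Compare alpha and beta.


Compare term by term from highest exponent:
alpha = omega^12*7 + omega^4*9 + omega^2*6 + 3
beta = omega^11 + omega^2*8
Term 1: alpha has omega^12*7, beta has omega^11*1
Term 2: alpha has omega^4*9, beta has omega^2*8
Term 3: alpha has omega^2*6, beta has omega^0*0
Term 4: alpha has omega^0*3, beta has omega^0*0
Result: alpha > beta

alpha > beta


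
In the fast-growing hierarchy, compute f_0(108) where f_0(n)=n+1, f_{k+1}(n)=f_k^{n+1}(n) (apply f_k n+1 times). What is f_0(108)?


f_0(108) = 108 + 1 = 109

109


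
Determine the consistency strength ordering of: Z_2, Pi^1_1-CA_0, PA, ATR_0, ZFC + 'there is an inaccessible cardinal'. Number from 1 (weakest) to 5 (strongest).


Ordering by consistency strength:
1. PA
2. ATR_0
3. Pi^1_1-CA_0
4. Z_2
5. ZFC + 'there is an inaccessible cardinal'


Z_2=4, Pi^1_1-CA_0=3, PA=1, ATR_0=2, ZFC + 'there is an inaccessible cardinal'=5


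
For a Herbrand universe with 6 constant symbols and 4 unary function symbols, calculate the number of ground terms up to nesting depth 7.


Herbrand terms by depth:
Depth 0: 6 constants
Depth 1: 24 new terms (running total: 30)
Depth 2: 96 new terms (running total: 126)
Depth 3: 384 new terms (running total: 510)
Depth 4: 1536 new terms (running total: 2046)
Depth 5: 6144 new terms (running total: 8190)
Depth 6: 24576 new terms (running total: 32766)
Depth 7: 98304 new terms (running total: 131070)
Total distinct ground terms = 131070

131070


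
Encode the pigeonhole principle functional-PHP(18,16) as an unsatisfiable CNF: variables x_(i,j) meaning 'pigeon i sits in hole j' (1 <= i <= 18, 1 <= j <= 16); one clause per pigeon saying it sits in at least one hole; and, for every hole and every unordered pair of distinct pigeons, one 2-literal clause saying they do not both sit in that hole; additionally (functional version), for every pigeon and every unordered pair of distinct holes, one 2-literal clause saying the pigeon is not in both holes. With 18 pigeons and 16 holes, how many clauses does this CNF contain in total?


functional-PHP(18,16): 18 pigeons, 16 holes, 18*16 = 288 variables.
- pigeon clauses: one per pigeon -> 18 clauses
- hole clauses: 16 holes * C(18,2) = 16 * 153 -> 2448 clauses
- functional clauses: 18 pigeons * C(16,2) = 18 * 120 -> 2160 clauses
Total clauses = 18 + 2448 + 2160 = 4626

4626


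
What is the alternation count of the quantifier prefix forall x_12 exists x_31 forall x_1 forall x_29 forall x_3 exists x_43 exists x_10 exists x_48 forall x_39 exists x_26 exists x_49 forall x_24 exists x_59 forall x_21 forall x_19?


Walk the prefix and count type changes:
  position 1: forall -> exists <-- alternation
  position 2: exists -> forall <-- alternation
  position 3: forall -> forall
  position 4: forall -> forall
  position 5: forall -> exists <-- alternation
  position 6: exists -> exists
  position 7: exists -> exists
  position 8: exists -> forall <-- alternation
  position 9: forall -> exists <-- alternation
  position 10: exists -> exists
  position 11: exists -> forall <-- alternation
  position 12: forall -> exists <-- alternation
  position 13: exists -> forall <-- alternation
  position 14: forall -> forall
Total alternations = 8

8


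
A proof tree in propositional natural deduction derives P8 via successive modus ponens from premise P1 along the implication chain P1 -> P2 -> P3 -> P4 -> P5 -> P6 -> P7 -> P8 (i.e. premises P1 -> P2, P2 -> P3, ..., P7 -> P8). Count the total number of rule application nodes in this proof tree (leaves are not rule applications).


We have a chain: P1 -> P2 -> P3 -> P4 -> P5 -> P6 -> P7 -> P8.
Each modus ponens application produces the next variable.
The chain has 8 propositions, so 8-1 = 7 modus ponens steps.
Total inference nodes = 7

7


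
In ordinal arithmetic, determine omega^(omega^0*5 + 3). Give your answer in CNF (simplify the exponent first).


omega^(omega^0*5 + 3):
omega^0 = 1, so the exponent is 5 + 3 = 8 (finite ordinal addition).
Result = omega^8, already a single CNF term.

omega^8


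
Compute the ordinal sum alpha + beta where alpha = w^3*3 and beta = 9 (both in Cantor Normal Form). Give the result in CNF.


Ordinal addition w^3*3 + 9:
Leading exponent of alpha (3) > leading exponent of beta (0).
Since alpha's term has higher exponent than beta's leading term,
the sum is simply alpha followed by beta.
Result = w^3*3 + 9

w^3*3 + 9


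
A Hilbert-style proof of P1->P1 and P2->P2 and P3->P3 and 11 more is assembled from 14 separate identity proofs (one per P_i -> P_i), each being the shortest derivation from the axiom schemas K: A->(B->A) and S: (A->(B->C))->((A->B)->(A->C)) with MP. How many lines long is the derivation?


The shortest proof of A->A from K and S in the Hilbert calculus has exactly 5 lines:
(1) K instance A->((A->A)->A), (2) S instance, (3) MP on 1,2, (4) K instance A->(A->A), (5) MP on 3,4.
For 14 independent identities: 14 * 5 = 70 lines total.

70


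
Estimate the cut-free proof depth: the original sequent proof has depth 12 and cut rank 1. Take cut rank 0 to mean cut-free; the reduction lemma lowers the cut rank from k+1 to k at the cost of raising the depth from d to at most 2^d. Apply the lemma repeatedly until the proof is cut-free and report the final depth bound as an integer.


Each rank reduction sends depth d to at most 2^d; cut rank r needs r reductions.
2_0(12) = 12
2_1(12) = 2^12 = 4096
Cut-free depth bound = 4096

4096


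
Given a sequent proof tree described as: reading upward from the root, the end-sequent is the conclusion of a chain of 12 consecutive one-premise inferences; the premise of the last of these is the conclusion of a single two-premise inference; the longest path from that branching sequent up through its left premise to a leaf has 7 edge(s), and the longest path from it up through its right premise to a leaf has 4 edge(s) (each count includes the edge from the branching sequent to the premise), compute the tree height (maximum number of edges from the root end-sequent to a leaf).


Longest path through the left premise: 7 edges (measured from the branching sequent)
Longest path through the right premise: 4 edges
Height of the subtree rooted at the branching sequent: max(7, 4) = 7
The branching sequent sits 12 edges above the root (the chain of one-premise inferences), so height = 7 + 12 = 19

19


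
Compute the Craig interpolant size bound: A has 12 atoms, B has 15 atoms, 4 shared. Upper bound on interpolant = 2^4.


Shared atoms = 4
Craig interpolant size bound = 2^4
= 16

16


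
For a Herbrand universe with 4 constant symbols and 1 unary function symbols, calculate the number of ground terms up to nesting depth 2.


Herbrand terms by depth:
Depth 0: 4 constants
Depth 1: 4 new terms (running total: 8)
Depth 2: 4 new terms (running total: 12)
Total distinct ground terms = 12

12


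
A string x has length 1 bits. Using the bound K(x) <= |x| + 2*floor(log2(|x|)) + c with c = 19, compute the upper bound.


floor(log2(1)) = 0
2 * 0 = 0
K(x) <= 1 + 0 + 19 = 20

20


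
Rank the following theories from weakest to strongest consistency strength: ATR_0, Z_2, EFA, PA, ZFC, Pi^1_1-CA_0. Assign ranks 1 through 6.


Ordering by consistency strength:
1. EFA
2. PA
3. ATR_0
4. Pi^1_1-CA_0
5. Z_2
6. ZFC


ATR_0=3, Z_2=5, EFA=1, PA=2, ZFC=6, Pi^1_1-CA_0=4


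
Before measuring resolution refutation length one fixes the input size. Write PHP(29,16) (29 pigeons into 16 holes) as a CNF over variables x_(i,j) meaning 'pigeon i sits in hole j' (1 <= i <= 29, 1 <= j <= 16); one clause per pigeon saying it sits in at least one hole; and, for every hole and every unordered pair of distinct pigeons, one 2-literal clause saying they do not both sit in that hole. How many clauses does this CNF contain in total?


PHP(29,16): 29 pigeons, 16 holes, 29*16 = 464 variables.
- pigeon clauses: one per pigeon -> 29 clauses
- hole clauses: 16 holes * C(29,2) = 16 * 406 -> 6496 clauses
Total clauses = 29 + 6496 = 6525

6525


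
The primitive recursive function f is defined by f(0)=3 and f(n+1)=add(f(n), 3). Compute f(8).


f(0) = 3
f(1) = add(f(0), 3) = add(3, 3) = 6
f(2) = add(f(1), 3) = add(6, 3) = 9
f(3) = add(f(2), 3) = add(9, 3) = 12
f(4) = add(f(3), 3) = add(12, 3) = 15
f(5) = add(f(4), 3) = add(15, 3) = 18
f(6) = add(f(5), 3) = add(18, 3) = 21
f(7) = add(f(6), 3) = add(21, 3) = 24
f(8) = add(f(7), 3) = add(24, 3) = 27


27


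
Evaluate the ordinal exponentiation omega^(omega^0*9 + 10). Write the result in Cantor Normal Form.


omega^(omega^0*9 + 10):
omega^0 = 1, so the exponent is 9 + 10 = 19 (finite ordinal addition).
Result = omega^19, already a single CNF term.

omega^19


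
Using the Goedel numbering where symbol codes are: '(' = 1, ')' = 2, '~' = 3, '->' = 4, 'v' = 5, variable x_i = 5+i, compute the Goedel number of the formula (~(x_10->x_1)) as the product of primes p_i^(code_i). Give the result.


Formula: (~(x_10->x_1))
Symbol codes: [1, 3, 1, 15, 4, 6, 2, 2]
Primes: [2, 3, 5, 7, 11, 13, 17, 19]
p_1^1 = 2^1 = 2
p_2^3 = 3^3 = 27
p_3^1 = 5^1 = 5
p_4^15 = 7^15 = 4747561509943
p_5^4 = 11^4 = 14641
p_6^6 = 13^6 = 4826809
p_7^2 = 17^2 = 289
p_8^2 = 19^2 = 361
Product = 9450836795887573110730031936610

9450836795887573110730031936610


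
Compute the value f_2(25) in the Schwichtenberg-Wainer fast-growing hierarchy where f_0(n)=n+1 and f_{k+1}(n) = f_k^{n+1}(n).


f_2(25) = f_1^26(25)
f_1(m) = 2m + 1.
Iterating: f_1^k(n) = 2^k*(n+1) - 1.
f_2(25) = 2^26*(25+1) - 1 = 67108864*26 - 1 = 1744830463

1744830463
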